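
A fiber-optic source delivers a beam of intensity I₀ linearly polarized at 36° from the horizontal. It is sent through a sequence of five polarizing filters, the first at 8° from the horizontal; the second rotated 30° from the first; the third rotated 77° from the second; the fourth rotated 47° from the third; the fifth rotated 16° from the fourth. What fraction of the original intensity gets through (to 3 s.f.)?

≈ 0.0127 I₀

I₁ = I₀ cos²(8° − 36°) = I₀ cos²(28°) = 0.7796 I₀.
I₂ = I₁ cos²(30°) = 0.7796 · 0.75 I₀ = 0.5847 I₀.
I₃ = I₂ cos²(77°) = 0.5847 · 0.0506 I₀ = 0.02959 I₀.
I₄ = I₃ cos²(47°) = 0.02959 · 0.4651 I₀ = 0.01376 I₀.
I₅ = I₄ cos²(16°) = 0.01376 · 0.924 I₀ = 0.01272 I₀.
Transmitted fraction = 0.01272.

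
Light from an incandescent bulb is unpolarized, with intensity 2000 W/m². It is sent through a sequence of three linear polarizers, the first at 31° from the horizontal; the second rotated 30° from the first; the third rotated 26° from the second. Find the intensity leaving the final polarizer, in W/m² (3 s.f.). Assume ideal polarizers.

I ≈ 606 W/m²

Unpolarized light through the first polarizer → I₁ = 2000 W/m²/2 = 1000 W/m², polarized at 31°.
I₂ = I₁ · cos²(30°) = 1000 · 0.75 = 750 W/m².
I₃ = I₂ · cos²(26°) = 750 · 0.8078 = 605.9 W/m².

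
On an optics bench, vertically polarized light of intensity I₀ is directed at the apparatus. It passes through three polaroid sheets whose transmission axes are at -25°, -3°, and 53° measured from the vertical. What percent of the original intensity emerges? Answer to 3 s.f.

I₁ = I₀ cos²(-25° − 0°) = I₀ cos²(25°) = 0.8214 I₀.
I₂ = I₁ cos²(-3° + 25°) = 0.8214 I₀ · cos²(22°) = 0.7061 I₀.
I₃ = I₂ cos²(53° + 3°) = 0.7061 I₀ · cos²(56°) = 0.2208 I₀.
That is 22.08% of the incident intensity.

≈ 22.1%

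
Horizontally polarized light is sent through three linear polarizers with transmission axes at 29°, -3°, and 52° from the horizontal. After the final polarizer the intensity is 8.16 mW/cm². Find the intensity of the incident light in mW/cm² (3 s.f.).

I₀ ≈ 45.1 mW/cm²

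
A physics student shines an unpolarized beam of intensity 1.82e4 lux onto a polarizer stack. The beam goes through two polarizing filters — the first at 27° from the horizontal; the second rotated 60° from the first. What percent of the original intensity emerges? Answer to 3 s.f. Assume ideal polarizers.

≈ 12.5%

Unpolarized light through the first polarizer → I₁ = 1.82e4 lux/2 = 9100 lux, polarized at 27°.
I₂ = I₁ · cos²(60°) = 9100 · 0.25 = 2275 lux.
That is 12.5% of the incident intensity.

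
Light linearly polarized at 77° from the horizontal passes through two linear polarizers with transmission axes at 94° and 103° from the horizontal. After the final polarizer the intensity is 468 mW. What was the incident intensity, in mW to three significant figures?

I₀ ≈ 525 mW

I₁ = I₀ cos²(94° − 77°) = I₀ cos²(17°) = 0.9145 I₀.
I₂ = I₁ cos²(103° − 94°) = 0.9145 I₀ · cos²(9°) = 0.8921 I₀.
So 468 mW = 0.8921 I₀, giving I₀ = 468/0.8921 = 524.6 mW.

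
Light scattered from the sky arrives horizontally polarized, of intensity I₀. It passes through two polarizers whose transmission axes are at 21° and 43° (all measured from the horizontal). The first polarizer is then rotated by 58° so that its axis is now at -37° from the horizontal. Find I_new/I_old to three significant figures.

Before rotation:
I₁ = I₀ cos²(21° − 0°) = I₀ cos²(21°) = 0.8716 I₀.
I₂ = I₁ cos²(43° − 21°) = 0.8716 I₀ · cos²(22°) = 0.7493 I₀.
After rotation:
I₁ = I₀ cos²(-37° − 0°) = I₀ cos²(37°) = 0.6378 I₀.
I₂ = I₁ cos²(43° + 37°) = 0.6378 I₀ · cos²(80°) = 0.01923 I₀.
Ratio = 0.01923 / 0.7493 = 0.02567.

I_new/I_old ≈ 0.0257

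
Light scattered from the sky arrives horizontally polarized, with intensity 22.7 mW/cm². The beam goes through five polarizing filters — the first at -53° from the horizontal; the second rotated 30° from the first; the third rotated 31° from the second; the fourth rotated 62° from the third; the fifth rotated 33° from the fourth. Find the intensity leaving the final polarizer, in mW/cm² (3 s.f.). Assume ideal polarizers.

I ≈ 0.702 mW/cm²

I₁ = 22.7 mW/cm² · cos²(53°) = 8.222 mW/cm².
I₂ = I₁ · cos²(30°) = 8.222 · 0.75 = 6.166 mW/cm².
I₃ = I₂ · cos²(31°) = 6.166 · 0.7347 = 4.53 mW/cm².
I₄ = I₃ · cos²(62°) = 4.53 · 0.2204 = 0.9985 mW/cm².
I₅ = I₄ · cos²(33°) = 0.9985 · 0.7034 = 0.7023 mW/cm².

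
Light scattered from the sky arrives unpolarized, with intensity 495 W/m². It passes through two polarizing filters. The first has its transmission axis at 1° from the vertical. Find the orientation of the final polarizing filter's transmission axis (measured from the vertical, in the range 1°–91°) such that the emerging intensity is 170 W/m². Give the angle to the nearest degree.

θ ≈ 35°

Unpolarized light through the first polarizer → I₁ = ½ I₀, now polarized at 1°.
Target fraction: 170 / 495 W/m² = 0.3434 of I₀.
Need I₂/I₀ = 0.3434, so cos²(θ − 1°) = 0.3434 / 0.5 = 0.6869.
θ − 1° = arccos(√0.6869) = 34.0°, giving θ ≈ 1 + 34.0 = 35.0°.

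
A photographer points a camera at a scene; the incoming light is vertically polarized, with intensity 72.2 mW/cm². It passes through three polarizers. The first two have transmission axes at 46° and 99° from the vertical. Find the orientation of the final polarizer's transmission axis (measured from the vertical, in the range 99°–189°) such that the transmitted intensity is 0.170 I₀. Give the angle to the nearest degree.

By Malus's law, I₁ = I₀ cos²(46° − 0°) = I₀ cos²(46°) = 0.4826 I₀.
I₂ = I₁ cos²(99° − 46°) = 0.4826 I₀ · cos²(53°) = 0.1748 I₀.
Need I₃/I₀ = 0.17, so cos²(θ − 99°) = 0.17 / 0.1748 = 0.9727.
θ − 99° = arccos(√0.9727) = 9.5°, giving θ ≈ 99 + 9.5 = 108.5°.

θ ≈ 109°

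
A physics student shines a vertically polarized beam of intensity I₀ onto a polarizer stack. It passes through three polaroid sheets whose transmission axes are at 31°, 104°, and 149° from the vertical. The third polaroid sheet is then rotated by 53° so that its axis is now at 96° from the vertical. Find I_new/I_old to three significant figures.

Before rotation:
By Malus's law, I₁ = I₀ cos²(31° − 0°) = I₀ cos²(31°) = 0.7347 I₀.
I₂ = I₁ cos²(104° − 31°) = 0.7347 I₀ · cos²(73°) = 0.06281 I₀.
I₃ = I₂ cos²(149° − 104°) = 0.06281 I₀ · cos²(45°) = 0.0314 I₀.
After rotation:
I₁ = I₀ cos²(31° − 0°) = I₀ cos²(31°) = 0.7347 I₀.
I₂ = I₁ cos²(104° − 31°) = 0.7347 I₀ · cos²(73°) = 0.06281 I₀.
I₃ = I₂ cos²(96° − 104°) = 0.06281 I₀ · cos²(8°) = 0.06159 I₀.
Ratio = 0.06159 / 0.0314 = 1.961.

I_new/I_old ≈ 1.96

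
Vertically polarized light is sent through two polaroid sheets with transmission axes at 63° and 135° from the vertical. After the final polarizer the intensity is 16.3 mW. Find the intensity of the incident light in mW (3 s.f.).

I₀ ≈ 828 mW

I₁ = I₀ cos²(63° − 0°) = I₀ cos²(63°) = 0.2061 I₀.
I₂ = I₁ cos²(135° − 63°) = 0.2061 I₀ · cos²(72°) = 0.01968 I₀.
So 16.3 mW = 0.01968 I₀, giving I₀ = 16.3/0.01968 = 828.2 mW.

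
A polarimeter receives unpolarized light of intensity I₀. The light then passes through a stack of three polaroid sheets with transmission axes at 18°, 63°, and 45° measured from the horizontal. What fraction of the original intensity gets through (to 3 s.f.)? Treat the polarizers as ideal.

≈ 0.226 I₀

Unpolarized light through the first polarizer → I₁ = ½ I₀, now polarized at 18°.
I₂ = I₁ cos²(63° − 18°) = 0.5 I₀ · cos²(45°) = 0.25 I₀.
I₃ = I₂ cos²(45° − 63°) = 0.25 I₀ · cos²(18°) = 0.2261 I₀.
Transmitted fraction = 0.2261.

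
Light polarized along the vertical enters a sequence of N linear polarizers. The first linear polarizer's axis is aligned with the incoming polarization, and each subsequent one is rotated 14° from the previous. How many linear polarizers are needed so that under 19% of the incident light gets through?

First polarizer is aligned with the polarization: full transmission.
Each further stage multiplies by cos²(14°) = 0.9415.
After N polarizers: T = 0.9415^(N−1). Require T < 0.19 ⇒ N−1 > ln(0.19)/ln(0.9415) = 27.54, so N−1 ≥ 28 and N = 29.
Check: N=29 gives T = 0.1848 < 0.19; N=28 gives T = 0.1963.

N = 29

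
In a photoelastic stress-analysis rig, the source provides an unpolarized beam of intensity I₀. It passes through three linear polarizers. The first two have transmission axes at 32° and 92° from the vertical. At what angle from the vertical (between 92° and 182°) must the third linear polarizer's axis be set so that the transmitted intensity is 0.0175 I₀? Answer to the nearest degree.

θ ≈ 160°

Unpolarized light through the first polarizer → I₁ = ½ I₀, now polarized at 32°.
I₂ = I₁ cos²(92° − 32°) = 0.5 I₀ · cos²(60°) = 0.125 I₀.
Need I₃/I₀ = 0.0175, so cos²(θ − 92°) = 0.0175 / 0.125 = 0.14.
θ − 92° = arccos(√0.14) = 68.0°, giving θ ≈ 92 + 68.0 = 160.0°.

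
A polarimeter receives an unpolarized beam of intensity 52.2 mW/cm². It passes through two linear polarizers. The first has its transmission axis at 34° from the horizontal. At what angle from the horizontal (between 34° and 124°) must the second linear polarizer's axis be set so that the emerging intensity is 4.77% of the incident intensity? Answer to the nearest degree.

Unpolarized light through the first polarizer → I₁ = ½ I₀, now polarized at 34°.
Need I₂/I₀ = 0.0477, so cos²(θ − 34°) = 0.0477 / 0.5 = 0.0954.
θ − 34° = arccos(√0.0954) = 72.0°, giving θ ≈ 34 + 72.0 = 106.0°.

θ ≈ 106°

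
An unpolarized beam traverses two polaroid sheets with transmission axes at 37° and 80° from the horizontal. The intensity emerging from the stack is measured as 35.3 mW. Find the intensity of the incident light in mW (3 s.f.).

I₀ ≈ 132 mW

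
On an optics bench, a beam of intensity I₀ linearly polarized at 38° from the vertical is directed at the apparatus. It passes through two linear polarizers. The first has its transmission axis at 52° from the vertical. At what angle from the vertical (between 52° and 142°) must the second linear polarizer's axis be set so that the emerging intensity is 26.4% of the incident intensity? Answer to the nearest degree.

I₁ = I₀ cos²(52° − 38°) = I₀ cos²(14°) = 0.9415 I₀.
Need I₂/I₀ = 0.264, so cos²(θ − 52°) = 0.264 / 0.9415 = 0.2804.
θ − 52° = arccos(√0.2804) = 58.0°, giving θ ≈ 52 + 58.0 = 110.0°.

θ ≈ 110°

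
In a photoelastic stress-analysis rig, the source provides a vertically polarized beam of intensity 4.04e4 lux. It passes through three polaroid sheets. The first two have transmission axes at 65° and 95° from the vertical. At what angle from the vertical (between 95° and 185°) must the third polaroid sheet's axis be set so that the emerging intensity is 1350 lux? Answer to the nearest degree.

θ ≈ 155°

By Malus's law, I₁ = I₀ cos²(65° − 0°) = I₀ cos²(65°) = 0.1786 I₀.
I₂ = I₁ cos²(95° − 65°) = 0.1786 I₀ · cos²(30°) = 0.134 I₀.
Target fraction: 1350 / 4.04e4 lux = 0.03342 of I₀.
Need I₃/I₀ = 0.03342, so cos²(θ − 95°) = 0.03342 / 0.134 = 0.2495.
θ − 95° = arccos(√0.2495) = 60.0°, giving θ ≈ 95 + 60.0 = 155.0°.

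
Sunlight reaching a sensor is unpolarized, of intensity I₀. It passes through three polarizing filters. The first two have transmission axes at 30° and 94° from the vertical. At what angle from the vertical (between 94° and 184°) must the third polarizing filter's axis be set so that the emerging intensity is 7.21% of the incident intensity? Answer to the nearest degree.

Unpolarized light through the first polarizer → I₁ = ½ I₀, now polarized at 30°.
I₂ = I₁ cos²(94° − 30°) = 0.5 I₀ · cos²(64°) = 0.09608 I₀.
Need I₃/I₀ = 0.0721, so cos²(θ − 94°) = 0.0721 / 0.09608 = 0.7504.
θ − 94° = arccos(√0.7504) = 30.0°, giving θ ≈ 94 + 30.0 = 124.0°.

θ ≈ 124°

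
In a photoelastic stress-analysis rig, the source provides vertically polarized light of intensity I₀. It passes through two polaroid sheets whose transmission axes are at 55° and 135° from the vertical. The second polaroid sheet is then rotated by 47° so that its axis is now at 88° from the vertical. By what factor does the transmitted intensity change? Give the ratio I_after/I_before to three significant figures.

I_new/I_old ≈ 23.3

Before rotation:
By Malus's law, I₁ = I₀ cos²(55° − 0°) = I₀ cos²(55°) = 0.329 I₀.
I₂ = I₁ cos²(135° − 55°) = 0.329 I₀ · cos²(80°) = 0.00992 I₀.
After rotation:
I₁ = I₀ cos²(55° − 0°) = I₀ cos²(55°) = 0.329 I₀.
I₂ = I₁ cos²(88° − 55°) = 0.329 I₀ · cos²(33°) = 0.2314 I₀.
Ratio = 0.2314 / 0.00992 = 23.33.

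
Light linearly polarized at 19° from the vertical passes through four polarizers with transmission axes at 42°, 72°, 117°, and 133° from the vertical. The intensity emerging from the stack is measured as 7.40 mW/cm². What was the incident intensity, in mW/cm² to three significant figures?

By Malus's law, I₁ = I₀ cos²(42° − 19°) = I₀ cos²(23°) = 0.8473 I₀.
I₂ = I₁ cos²(72° − 42°) = 0.8473 I₀ · cos²(30°) = 0.6355 I₀.
I₃ = I₂ cos²(117° − 72°) = 0.6355 I₀ · cos²(45°) = 0.3177 I₀.
I₄ = I₃ cos²(133° − 117°) = 0.3177 I₀ · cos²(16°) = 0.2936 I₀.
So 7.40 mW/cm² = 0.2936 I₀, giving I₀ = 7.40/0.2936 = 25.2 mW/cm².

I₀ ≈ 25.2 mW/cm²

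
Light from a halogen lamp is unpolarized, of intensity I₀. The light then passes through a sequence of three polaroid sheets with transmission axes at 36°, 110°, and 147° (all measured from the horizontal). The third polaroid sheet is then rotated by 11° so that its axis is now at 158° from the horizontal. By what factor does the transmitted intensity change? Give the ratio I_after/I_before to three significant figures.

Before rotation:
Unpolarized light through the first polarizer → I₁ = ½ I₀, now polarized at 36°.
I₂ = I₁ cos²(110° − 36°) = 0.5 I₀ · cos²(74°) = 0.03799 I₀.
I₃ = I₂ cos²(147° − 110°) = 0.03799 I₀ · cos²(37°) = 0.02423 I₀.
After rotation:
Unpolarized light through the first polarizer → I₁ = ½ I₀, now polarized at 36°.
I₂ = I₁ cos²(110° − 36°) = 0.5 I₀ · cos²(74°) = 0.03799 I₀.
I₃ = I₂ cos²(158° − 110°) = 0.03799 I₀ · cos²(48°) = 0.01701 I₀.
Ratio = 0.01701 / 0.02423 = 0.702.

I_new/I_old ≈ 0.702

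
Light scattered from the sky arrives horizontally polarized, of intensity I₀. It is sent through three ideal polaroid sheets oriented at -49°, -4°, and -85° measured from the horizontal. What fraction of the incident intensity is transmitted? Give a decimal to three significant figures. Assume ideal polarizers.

By Malus's law, I₁ = I₀ cos²(-49° − 0°) = I₀ cos²(49°) = 0.4304 I₀.
I₂ = I₁ cos²(-4° + 49°) = 0.4304 I₀ · cos²(45°) = 0.2152 I₀.
I₃ = I₂ cos²(-85° + 4°) = 0.2152 I₀ · cos²(81°) = 0.005266 I₀.
Transmitted fraction = 0.005266.

≈ 0.00527 I₀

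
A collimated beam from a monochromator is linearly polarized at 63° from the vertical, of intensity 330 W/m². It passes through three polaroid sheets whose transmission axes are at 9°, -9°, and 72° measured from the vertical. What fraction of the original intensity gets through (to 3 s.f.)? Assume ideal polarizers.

I₁ = 330 W/m² · cos²(54°) = 114 W/m².
I₂ = I₁ · cos²(18°) = 114 · 0.9045 = 103.1 W/m².
I₃ = I₂ · cos²(81°) = 103.1 · 0.02447 = 2.524 W/m².
Transmitted fraction = 0.007647.

I/I₀ ≈ 0.00765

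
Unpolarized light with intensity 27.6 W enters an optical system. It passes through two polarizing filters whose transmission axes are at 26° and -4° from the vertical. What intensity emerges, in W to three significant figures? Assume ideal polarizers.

I ≈ 10.4 W

Unpolarized light through the first polarizer → I₁ = 27.6 W/2 = 13.8 W, polarized at 26°.
I₂ = I₁ · cos²(30°) = 13.8 · 0.75 = 10.35 W.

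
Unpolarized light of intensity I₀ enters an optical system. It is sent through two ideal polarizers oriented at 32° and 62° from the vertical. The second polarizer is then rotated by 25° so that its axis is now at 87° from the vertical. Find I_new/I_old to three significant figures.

I_new/I_old ≈ 0.439

Before rotation:
Unpolarized light through the first polarizer → I₁ = ½ I₀, now polarized at 32°.
I₂ = I₁ cos²(62° − 32°) = 0.5 I₀ · cos²(30°) = 0.375 I₀.
After rotation:
Unpolarized light through the first polarizer → I₁ = ½ I₀, now polarized at 32°.
I₂ = I₁ cos²(87° − 32°) = 0.5 I₀ · cos²(55°) = 0.1645 I₀.
Ratio = 0.1645 / 0.375 = 0.4387.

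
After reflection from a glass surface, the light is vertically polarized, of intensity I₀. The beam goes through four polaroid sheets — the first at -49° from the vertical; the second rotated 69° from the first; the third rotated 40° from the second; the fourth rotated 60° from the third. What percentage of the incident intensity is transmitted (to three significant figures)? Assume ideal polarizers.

I₁ = I₀ cos²(-49° − 0°) = I₀ cos²(49°) = 0.4304 I₀.
I₂ = I₁ cos²(69°) = 0.4304 · 0.1284 I₀ = 0.05528 I₀.
I₃ = I₂ cos²(40°) = 0.05528 · 0.5868 I₀ = 0.03244 I₀.
I₄ = I₃ cos²(60°) = 0.03244 · 0.25 I₀ = 0.008109 I₀.
That is 0.8109% of the incident intensity.

≈ 0.811%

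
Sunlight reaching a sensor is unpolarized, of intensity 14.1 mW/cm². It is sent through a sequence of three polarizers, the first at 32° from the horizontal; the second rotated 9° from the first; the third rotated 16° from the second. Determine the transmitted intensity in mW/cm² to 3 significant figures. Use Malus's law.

I ≈ 6.35 mW/cm²

Unpolarized light through the first polarizer → I₁ = 14.1 mW/cm²/2 = 7.05 mW/cm², polarized at 32°.
I₂ = I₁ · cos²(9°) = 7.05 · 0.9755 = 6.877 mW/cm².
I₃ = I₂ · cos²(16°) = 6.877 · 0.924 = 6.355 mW/cm².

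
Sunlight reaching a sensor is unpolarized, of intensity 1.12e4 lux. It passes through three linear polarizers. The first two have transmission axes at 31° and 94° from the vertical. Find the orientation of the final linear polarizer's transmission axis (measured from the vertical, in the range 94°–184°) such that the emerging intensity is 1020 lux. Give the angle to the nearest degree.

θ ≈ 114°

Unpolarized light through the first polarizer → I₁ = ½ I₀, now polarized at 31°.
I₂ = I₁ cos²(94° − 31°) = 0.5 I₀ · cos²(63°) = 0.1031 I₀.
Target fraction: 1020 / 1.12e4 lux = 0.09107 of I₀.
Need I₃/I₀ = 0.09107, so cos²(θ − 94°) = 0.09107 / 0.1031 = 0.8837.
θ − 94° = arccos(√0.8837) = 19.9°, giving θ ≈ 94 + 19.9 = 113.9°.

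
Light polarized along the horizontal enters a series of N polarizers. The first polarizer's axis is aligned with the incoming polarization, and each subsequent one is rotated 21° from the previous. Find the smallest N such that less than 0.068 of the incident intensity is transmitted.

N = 21

First polarizer is aligned with the polarization: full transmission.
Each further stage multiplies by cos²(21°) = 0.8716.
After N polarizers: T = 0.8716^(N−1). Require T < 0.068 ⇒ N−1 > ln(0.068)/ln(0.8716) = 19.56, so N−1 ≥ 20 and N = 21.
Check: N=21 gives T = 0.06398 < 0.068; N=20 gives T = 0.07341.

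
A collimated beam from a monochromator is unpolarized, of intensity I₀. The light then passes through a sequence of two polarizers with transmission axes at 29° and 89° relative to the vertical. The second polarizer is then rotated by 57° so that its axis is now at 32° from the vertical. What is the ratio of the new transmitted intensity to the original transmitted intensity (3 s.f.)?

I_new/I_old ≈ 3.99

Before rotation:
Unpolarized light through the first polarizer → I₁ = ½ I₀, now polarized at 29°.
I₂ = I₁ cos²(89° − 29°) = 0.5 I₀ · cos²(60°) = 0.125 I₀.
After rotation:
Unpolarized light through the first polarizer → I₁ = ½ I₀, now polarized at 29°.
I₂ = I₁ cos²(32° − 29°) = 0.5 I₀ · cos²(3°) = 0.4986 I₀.
Ratio = 0.4986 / 0.125 = 3.989.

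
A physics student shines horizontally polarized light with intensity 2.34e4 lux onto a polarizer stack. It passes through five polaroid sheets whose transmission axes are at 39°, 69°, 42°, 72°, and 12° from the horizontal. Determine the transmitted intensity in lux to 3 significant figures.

I₁ = 2.34e4 lux · cos²(39°) = 1.413e+04 lux.
I₂ = I₁ · cos²(30°) = 1.413e+04 · 0.75 = 1.06e+04 lux.
I₃ = I₂ · cos²(27°) = 1.06e+04 · 0.7939 = 8415 lux.
I₄ = I₃ · cos²(30°) = 8415 · 0.75 = 6311 lux.
I₅ = I₄ · cos²(60°) = 6311 · 0.25 = 1578 lux.

I ≈ 1580 lux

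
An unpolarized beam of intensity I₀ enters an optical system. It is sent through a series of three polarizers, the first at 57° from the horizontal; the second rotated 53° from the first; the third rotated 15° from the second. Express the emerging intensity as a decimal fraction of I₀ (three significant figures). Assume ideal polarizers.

Unpolarized light through the first polarizer → I₁ = ½ I₀, now polarized at 57°.
I₂ = I₁ cos²(53°) = 0.5 · 0.3622 I₀ = 0.1811 I₀.
I₃ = I₂ cos²(15°) = 0.1811 · 0.933 I₀ = 0.169 I₀.
Transmitted fraction = 0.169.

≈ 0.169 I₀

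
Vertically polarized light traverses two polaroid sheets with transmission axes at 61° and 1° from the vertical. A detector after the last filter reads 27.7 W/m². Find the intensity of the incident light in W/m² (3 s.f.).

I₁ = I₀ cos²(61° − 0°) = I₀ cos²(61°) = 0.235 I₀.
I₂ = I₁ cos²(1° − 61°) = 0.235 I₀ · cos²(60°) = 0.05876 I₀.
So 27.7 W/m² = 0.05876 I₀, giving I₀ = 27.7/0.05876 = 471.4 W/m².

I₀ ≈ 471 W/m²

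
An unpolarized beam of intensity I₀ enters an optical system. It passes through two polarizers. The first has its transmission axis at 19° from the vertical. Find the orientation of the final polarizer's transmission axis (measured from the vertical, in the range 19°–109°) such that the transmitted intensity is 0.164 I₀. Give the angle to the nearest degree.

Unpolarized light through the first polarizer → I₁ = ½ I₀, now polarized at 19°.
Need I₂/I₀ = 0.164, so cos²(θ − 19°) = 0.164 / 0.5 = 0.328.
θ − 19° = arccos(√0.328) = 55.1°, giving θ ≈ 19 + 55.1 = 74.1°.

θ ≈ 74°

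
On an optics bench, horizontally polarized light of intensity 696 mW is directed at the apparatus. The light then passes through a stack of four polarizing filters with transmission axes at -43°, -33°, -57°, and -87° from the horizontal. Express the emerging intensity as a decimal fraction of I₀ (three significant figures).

By Malus's law, I₁ = 696 mW · cos²(43°) = 372.3 mW.
I₂ = I₁ · cos²(10°) = 372.3 · 0.9698 = 361 mW.
I₃ = I₂ · cos²(24°) = 361 · 0.8346 = 301.3 mW.
I₄ = I₃ · cos²(30°) = 301.3 · 0.75 = 226 mW.
Transmitted fraction = 0.3247.

I/I₀ ≈ 0.325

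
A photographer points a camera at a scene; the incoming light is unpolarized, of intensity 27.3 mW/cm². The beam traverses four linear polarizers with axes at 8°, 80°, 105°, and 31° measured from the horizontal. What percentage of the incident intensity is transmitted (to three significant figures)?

≈ 0.298%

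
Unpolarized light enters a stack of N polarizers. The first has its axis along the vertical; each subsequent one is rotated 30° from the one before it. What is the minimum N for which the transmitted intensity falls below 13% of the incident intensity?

N = 6

First polarizer halves the unpolarized light: factor 1/2.
Each further stage multiplies by cos²(30°) = 0.75.
After N polarizers: T = 0.5·0.75^(N−1). Require T < 0.13 ⇒ N−1 > ln(0.13/0.5)/ln(0.75) = 4.68, so N−1 ≥ 5 and N = 6.
Check: N=6 gives T = 0.1187 < 0.13; N=5 gives T = 0.1582.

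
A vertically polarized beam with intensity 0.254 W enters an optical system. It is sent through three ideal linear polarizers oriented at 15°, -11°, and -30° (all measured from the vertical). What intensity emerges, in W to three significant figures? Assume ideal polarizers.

I₁ = 0.254 W · cos²(15°) = 0.237 W.
I₂ = I₁ · cos²(26°) = 0.237 · 0.8078 = 0.1914 W.
I₃ = I₂ · cos²(19°) = 0.1914 · 0.894 = 0.1712 W.

I ≈ 0.171 W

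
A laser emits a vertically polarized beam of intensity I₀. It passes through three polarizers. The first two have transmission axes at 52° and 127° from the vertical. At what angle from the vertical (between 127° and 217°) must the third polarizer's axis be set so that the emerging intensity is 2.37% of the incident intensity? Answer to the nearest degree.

I₁ = I₀ cos²(52° − 0°) = I₀ cos²(52°) = 0.379 I₀.
I₂ = I₁ cos²(127° − 52°) = 0.379 I₀ · cos²(75°) = 0.02539 I₀.
Need I₃/I₀ = 0.0237, so cos²(θ − 127°) = 0.0237 / 0.02539 = 0.9334.
θ − 127° = arccos(√0.9334) = 15.0°, giving θ ≈ 127 + 15.0 = 142.0°.

θ ≈ 142°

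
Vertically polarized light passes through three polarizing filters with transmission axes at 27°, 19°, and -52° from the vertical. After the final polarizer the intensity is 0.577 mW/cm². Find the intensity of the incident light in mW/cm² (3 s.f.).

I₀ ≈ 6.99 mW/cm²

I₁ = I₀ cos²(27° − 0°) = I₀ cos²(27°) = 0.7939 I₀.
I₂ = I₁ cos²(19° − 27°) = 0.7939 I₀ · cos²(8°) = 0.7785 I₀.
I₃ = I₂ cos²(-52° − 19°) = 0.7785 I₀ · cos²(71°) = 0.08252 I₀.
So 0.577 mW/cm² = 0.08252 I₀, giving I₀ = 0.577/0.08252 = 6.992 mW/cm².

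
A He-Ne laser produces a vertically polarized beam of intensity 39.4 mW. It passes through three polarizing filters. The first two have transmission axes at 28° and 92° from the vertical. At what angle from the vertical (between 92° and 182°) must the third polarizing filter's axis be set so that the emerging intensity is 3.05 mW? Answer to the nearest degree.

θ ≈ 136°

By Malus's law, I₁ = I₀ cos²(28° − 0°) = I₀ cos²(28°) = 0.7796 I₀.
I₂ = I₁ cos²(92° − 28°) = 0.7796 I₀ · cos²(64°) = 0.1498 I₀.
Target fraction: 3.05 / 39.4 mW = 0.07741 of I₀.
Need I₃/I₀ = 0.07741, so cos²(θ − 92°) = 0.07741 / 0.1498 = 0.5167.
θ − 92° = arccos(√0.5167) = 44.0°, giving θ ≈ 92 + 44.0 = 136.0°.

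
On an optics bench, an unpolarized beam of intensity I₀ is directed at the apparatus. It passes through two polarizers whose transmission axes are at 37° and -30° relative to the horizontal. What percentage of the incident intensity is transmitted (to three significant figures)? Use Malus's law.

Unpolarized light through the first polarizer → I₁ = ½ I₀, now polarized at 37°.
I₂ = I₁ cos²(-30° − 37°) = 0.5 I₀ · cos²(67°) = 0.07634 I₀.
That is 7.634% of the incident intensity.

≈ 7.63%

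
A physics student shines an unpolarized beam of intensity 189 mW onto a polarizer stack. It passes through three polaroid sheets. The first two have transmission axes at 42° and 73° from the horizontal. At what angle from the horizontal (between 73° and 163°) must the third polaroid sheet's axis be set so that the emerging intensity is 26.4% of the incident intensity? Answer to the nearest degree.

Unpolarized light through the first polarizer → I₁ = ½ I₀, now polarized at 42°.
I₂ = I₁ cos²(73° − 42°) = 0.5 I₀ · cos²(31°) = 0.3674 I₀.
Need I₃/I₀ = 0.264, so cos²(θ − 73°) = 0.264 / 0.3674 = 0.7186.
θ − 73° = arccos(√0.7186) = 32.0°, giving θ ≈ 73 + 32.0 = 105.0°.

θ ≈ 105°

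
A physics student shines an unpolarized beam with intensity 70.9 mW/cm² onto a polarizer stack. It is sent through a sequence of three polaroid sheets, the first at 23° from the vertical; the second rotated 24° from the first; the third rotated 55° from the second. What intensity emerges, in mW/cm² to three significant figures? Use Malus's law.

I ≈ 9.73 mW/cm²

Unpolarized light through the first polarizer → I₁ = 70.9 mW/cm²/2 = 35.45 mW/cm², polarized at 23°.
I₂ = I₁ · cos²(24°) = 35.45 · 0.8346 = 29.59 mW/cm².
I₃ = I₂ · cos²(55°) = 29.59 · 0.329 = 9.733 mW/cm².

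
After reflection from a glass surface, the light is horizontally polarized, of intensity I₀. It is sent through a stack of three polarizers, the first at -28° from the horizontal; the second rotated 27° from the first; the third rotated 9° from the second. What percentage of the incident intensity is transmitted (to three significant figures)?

≈ 60.4%

I₁ = I₀ cos²(-28° − 0°) = I₀ cos²(28°) = 0.7796 I₀.
I₂ = I₁ cos²(27°) = 0.7796 · 0.7939 I₀ = 0.6189 I₀.
I₃ = I₂ cos²(9°) = 0.6189 · 0.9755 I₀ = 0.6038 I₀.
That is 60.38% of the incident intensity.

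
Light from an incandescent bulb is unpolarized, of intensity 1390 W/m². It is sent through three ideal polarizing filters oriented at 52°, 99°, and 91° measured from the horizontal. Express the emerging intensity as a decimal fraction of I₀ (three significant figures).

I/I₀ ≈ 0.228

Unpolarized light through the first polarizer → I₁ = 1390 W/m²/2 = 695 W/m², polarized at 52°.
I₂ = I₁ · cos²(47°) = 695 · 0.4651 = 323.3 W/m².
I₃ = I₂ · cos²(8°) = 323.3 · 0.9806 = 317 W/m².
Transmitted fraction = 0.2281.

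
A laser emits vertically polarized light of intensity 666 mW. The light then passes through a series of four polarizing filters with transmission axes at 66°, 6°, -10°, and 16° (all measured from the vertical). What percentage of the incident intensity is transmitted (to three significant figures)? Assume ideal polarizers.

I₁ = 666 mW · cos²(66°) = 110.2 mW.
I₂ = I₁ · cos²(60°) = 110.2 · 0.25 = 27.54 mW.
I₃ = I₂ · cos²(16°) = 27.54 · 0.924 = 25.45 mW.
I₄ = I₃ · cos²(26°) = 25.45 · 0.8078 = 20.56 mW.
That is 3.087% of the incident intensity.

≈ 3.09%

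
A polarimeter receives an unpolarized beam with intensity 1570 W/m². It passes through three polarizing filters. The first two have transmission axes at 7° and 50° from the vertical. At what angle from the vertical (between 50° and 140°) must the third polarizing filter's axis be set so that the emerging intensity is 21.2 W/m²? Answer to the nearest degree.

θ ≈ 127°

Unpolarized light through the first polarizer → I₁ = ½ I₀, now polarized at 7°.
I₂ = I₁ cos²(50° − 7°) = 0.5 I₀ · cos²(43°) = 0.2674 I₀.
Target fraction: 21.2 / 1570 W/m² = 0.0135 of I₀.
Need I₃/I₀ = 0.0135, so cos²(θ − 50°) = 0.0135 / 0.2674 = 0.05049.
θ − 50° = arccos(√0.05049) = 77.0°, giving θ ≈ 50 + 77.0 = 127.0°.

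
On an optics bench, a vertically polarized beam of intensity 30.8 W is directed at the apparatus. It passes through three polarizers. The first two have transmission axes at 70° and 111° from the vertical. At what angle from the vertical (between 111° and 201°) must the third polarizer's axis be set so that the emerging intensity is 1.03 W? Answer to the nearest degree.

I₁ = I₀ cos²(70° − 0°) = I₀ cos²(70°) = 0.117 I₀.
I₂ = I₁ cos²(111° − 70°) = 0.117 I₀ · cos²(41°) = 0.06663 I₀.
Target fraction: 1.03 / 30.8 W = 0.03344 of I₀.
Need I₃/I₀ = 0.03344, so cos²(θ − 111°) = 0.03344 / 0.06663 = 0.5019.
θ − 111° = arccos(√0.5019) = 44.9°, giving θ ≈ 111 + 44.9 = 155.9°.

θ ≈ 156°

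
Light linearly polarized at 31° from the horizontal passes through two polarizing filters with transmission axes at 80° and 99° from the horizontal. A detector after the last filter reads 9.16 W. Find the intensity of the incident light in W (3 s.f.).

I₀ ≈ 23.8 W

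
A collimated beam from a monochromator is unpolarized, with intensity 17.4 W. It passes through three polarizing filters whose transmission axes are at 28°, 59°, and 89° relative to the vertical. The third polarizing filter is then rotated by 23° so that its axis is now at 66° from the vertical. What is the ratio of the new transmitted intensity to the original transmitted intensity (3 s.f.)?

I_new/I_old ≈ 1.31

Before rotation:
Unpolarized light through the first polarizer → I₁ = ½ I₀, now polarized at 28°.
I₂ = I₁ cos²(59° − 28°) = 0.5 I₀ · cos²(31°) = 0.3674 I₀.
I₃ = I₂ cos²(89° − 59°) = 0.3674 I₀ · cos²(30°) = 0.2755 I₀.
After rotation:
Unpolarized light through the first polarizer → I₁ = ½ I₀, now polarized at 28°.
I₂ = I₁ cos²(59° − 28°) = 0.5 I₀ · cos²(31°) = 0.3674 I₀.
I₃ = I₂ cos²(66° − 59°) = 0.3674 I₀ · cos²(7°) = 0.3619 I₀.
Ratio = 0.3619 / 0.2755 = 1.314.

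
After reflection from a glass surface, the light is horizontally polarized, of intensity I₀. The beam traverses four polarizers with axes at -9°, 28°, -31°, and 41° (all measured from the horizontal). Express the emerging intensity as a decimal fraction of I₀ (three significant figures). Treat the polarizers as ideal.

I₁ = I₀ cos²(-9° − 0°) = I₀ cos²(9°) = 0.9755 I₀.
I₂ = I₁ cos²(28° + 9°) = 0.9755 I₀ · cos²(37°) = 0.6222 I₀.
I₃ = I₂ cos²(-31° − 28°) = 0.6222 I₀ · cos²(59°) = 0.1651 I₀.
I₄ = I₃ cos²(41° + 31°) = 0.1651 I₀ · cos²(72°) = 0.01576 I₀.
Transmitted fraction = 0.01576.

≈ 0.0158 I₀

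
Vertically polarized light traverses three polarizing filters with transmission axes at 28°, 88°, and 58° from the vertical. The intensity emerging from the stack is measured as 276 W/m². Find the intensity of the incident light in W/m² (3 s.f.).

I₀ ≈ 1890 W/m²

By Malus's law, I₁ = I₀ cos²(28° − 0°) = I₀ cos²(28°) = 0.7796 I₀.
I₂ = I₁ cos²(88° − 28°) = 0.7796 I₀ · cos²(60°) = 0.1949 I₀.
I₃ = I₂ cos²(58° − 88°) = 0.1949 I₀ · cos²(30°) = 0.1462 I₀.
So 276 W/m² = 0.1462 I₀, giving I₀ = 276/0.1462 = 1888 W/m².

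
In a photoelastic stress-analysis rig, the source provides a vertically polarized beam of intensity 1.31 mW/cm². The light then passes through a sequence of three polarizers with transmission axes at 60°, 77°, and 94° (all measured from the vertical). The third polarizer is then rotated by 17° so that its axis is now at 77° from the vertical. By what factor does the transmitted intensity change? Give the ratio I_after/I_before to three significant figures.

I_new/I_old ≈ 1.09

Before rotation:
I₁ = I₀ cos²(60° − 0°) = I₀ cos²(60°) = 0.25 I₀.
I₂ = I₁ cos²(77° − 60°) = 0.25 I₀ · cos²(17°) = 0.2286 I₀.
I₃ = I₂ cos²(94° − 77°) = 0.2286 I₀ · cos²(17°) = 0.2091 I₀.
After rotation:
I₁ = I₀ cos²(60° − 0°) = I₀ cos²(60°) = 0.25 I₀.
I₂ = I₁ cos²(77° − 60°) = 0.25 I₀ · cos²(17°) = 0.2286 I₀.
I₃ = I₂ cos²(77° − 77°) = 0.2286 I₀ · cos²(0°) = 0.2286 I₀.
Ratio = 0.2286 / 0.2091 = 1.093.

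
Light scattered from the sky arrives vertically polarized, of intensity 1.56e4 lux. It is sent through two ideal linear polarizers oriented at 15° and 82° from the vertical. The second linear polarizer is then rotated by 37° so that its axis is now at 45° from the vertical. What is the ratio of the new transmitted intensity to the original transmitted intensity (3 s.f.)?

I_new/I_old ≈ 4.91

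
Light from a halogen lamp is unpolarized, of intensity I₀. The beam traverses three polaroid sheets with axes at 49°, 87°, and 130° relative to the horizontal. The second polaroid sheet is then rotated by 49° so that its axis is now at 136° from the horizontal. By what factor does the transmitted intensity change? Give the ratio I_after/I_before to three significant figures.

Before rotation:
Unpolarized light through the first polarizer → I₁ = ½ I₀, now polarized at 49°.
I₂ = I₁ cos²(87° − 49°) = 0.5 I₀ · cos²(38°) = 0.3105 I₀.
I₃ = I₂ cos²(130° − 87°) = 0.3105 I₀ · cos²(43°) = 0.1661 I₀.
After rotation:
Unpolarized light through the first polarizer → I₁ = ½ I₀, now polarized at 49°.
I₂ = I₁ cos²(136° − 49°) = 0.5 I₀ · cos²(87°) = 0.00137 I₀.
I₃ = I₂ cos²(130° − 136°) = 0.00137 I₀ · cos²(6°) = 0.001355 I₀.
Ratio = 0.001355 / 0.1661 = 0.008157.

I_new/I_old ≈ 0.00816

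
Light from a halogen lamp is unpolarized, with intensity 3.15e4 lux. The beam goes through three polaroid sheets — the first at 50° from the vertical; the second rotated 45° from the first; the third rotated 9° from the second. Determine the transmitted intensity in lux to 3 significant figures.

I ≈ 7680 lux

Unpolarized light through the first polarizer → I₁ = 3.15e4 lux/2 = 1.575e+04 lux, polarized at 50°.
I₂ = I₁ · cos²(45°) = 1.575e+04 · 0.5 = 7875 lux.
I₃ = I₂ · cos²(9°) = 7875 · 0.9755 = 7682 lux.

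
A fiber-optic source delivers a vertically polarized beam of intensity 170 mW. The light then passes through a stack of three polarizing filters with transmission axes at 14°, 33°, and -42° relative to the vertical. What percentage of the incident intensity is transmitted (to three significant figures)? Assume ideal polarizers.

≈ 5.64%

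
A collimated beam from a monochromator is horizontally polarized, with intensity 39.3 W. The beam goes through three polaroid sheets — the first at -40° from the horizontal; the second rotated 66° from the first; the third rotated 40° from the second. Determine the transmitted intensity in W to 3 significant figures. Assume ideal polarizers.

I ≈ 2.24 W

By Malus's law, I₁ = 39.3 W · cos²(40°) = 23.06 W.
I₂ = I₁ · cos²(66°) = 23.06 · 0.1654 = 3.815 W.
I₃ = I₂ · cos²(40°) = 3.815 · 0.5868 = 2.239 W.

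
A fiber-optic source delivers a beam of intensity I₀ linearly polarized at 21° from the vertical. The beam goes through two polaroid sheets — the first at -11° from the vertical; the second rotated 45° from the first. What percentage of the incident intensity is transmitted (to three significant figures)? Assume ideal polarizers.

≈ 36.0%

By Malus's law, I₁ = I₀ cos²(-11° − 21°) = I₀ cos²(32°) = 0.7192 I₀.
I₂ = I₁ cos²(45°) = 0.7192 · 0.5 I₀ = 0.3596 I₀.
That is 35.96% of the incident intensity.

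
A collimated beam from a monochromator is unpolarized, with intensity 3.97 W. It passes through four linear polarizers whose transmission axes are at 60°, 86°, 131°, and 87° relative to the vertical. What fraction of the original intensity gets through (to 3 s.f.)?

Unpolarized light through the first polarizer → I₁ = 3.97 W/2 = 1.985 W, polarized at 60°.
I₂ = I₁ · cos²(26°) = 1.985 · 0.8078 = 1.604 W.
I₃ = I₂ · cos²(45°) = 1.604 · 0.5 = 0.8018 W.
I₄ = I₃ · cos²(44°) = 0.8018 · 0.5174 = 0.4149 W.
Transmitted fraction = 0.1045.

I/I₀ ≈ 0.105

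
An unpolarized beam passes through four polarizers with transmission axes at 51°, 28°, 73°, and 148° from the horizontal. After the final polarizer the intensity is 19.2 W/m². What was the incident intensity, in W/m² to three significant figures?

I₀ ≈ 1350 W/m²

Unpolarized light through the first polarizer → I₁ = ½ I₀, now polarized at 51°.
I₂ = I₁ cos²(28° − 51°) = 0.5 I₀ · cos²(23°) = 0.4237 I₀.
I₃ = I₂ cos²(73° − 28°) = 0.4237 I₀ · cos²(45°) = 0.2118 I₀.
I₄ = I₃ cos²(148° − 73°) = 0.2118 I₀ · cos²(75°) = 0.01419 I₀.
So 19.2 W/m² = 0.01419 I₀, giving I₀ = 19.2/0.01419 = 1353 W/m².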